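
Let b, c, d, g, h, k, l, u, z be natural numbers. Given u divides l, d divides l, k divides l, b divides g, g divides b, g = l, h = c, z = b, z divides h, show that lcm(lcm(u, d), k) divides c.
Since u divides l and d divides l, lcm(u, d) divides l. k divides l, so lcm(lcm(u, d), k) divides l. b divides g and g divides b, thus b = g. Because g = l, b = l. z = b and z divides h, thus b divides h. h = c, so b divides c. Since b = l, l divides c. Since lcm(lcm(u, d), k) divides l, lcm(lcm(u, d), k) divides c.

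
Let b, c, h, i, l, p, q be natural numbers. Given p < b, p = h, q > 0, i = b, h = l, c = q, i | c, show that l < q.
p = h and h = l, so p = l. p < b, so l < b. i = b and i | c, so b | c. Since c = q, b | q. Since q > 0, b ≤ q. l < b, so l < q.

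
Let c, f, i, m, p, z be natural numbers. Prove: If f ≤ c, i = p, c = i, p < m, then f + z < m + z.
c = i and i = p, hence c = p. f ≤ c, so f ≤ p. Because p < m, f < m. Then f + z < m + z.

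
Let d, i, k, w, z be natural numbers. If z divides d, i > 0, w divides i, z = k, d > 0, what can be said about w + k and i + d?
w + k ≤ i + d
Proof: w divides i and i > 0, so w ≤ i. Since z = k and z divides d, k divides d. d > 0, so k ≤ d. Since w ≤ i, w + k ≤ i + d.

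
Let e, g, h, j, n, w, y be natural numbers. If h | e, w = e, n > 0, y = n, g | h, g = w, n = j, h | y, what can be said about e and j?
e ≤ j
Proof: Since g = w and w = e, g = e. g | h, so e | h. h | e, so h = e. y = n and h | y, therefore h | n. n > 0, so h ≤ n. Since n = j, h ≤ j. Since h = e, e ≤ j.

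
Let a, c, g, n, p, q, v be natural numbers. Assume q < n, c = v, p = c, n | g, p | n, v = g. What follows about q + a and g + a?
q + a < g + a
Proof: p = c and c = v, therefore p = v. From p | n, v | n. v = g, so g | n. n | g, so n = g. q < n, so q < g. Then q + a < g + a.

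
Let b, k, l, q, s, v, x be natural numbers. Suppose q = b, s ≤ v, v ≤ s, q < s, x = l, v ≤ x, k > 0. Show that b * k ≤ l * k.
Because s ≤ v and v ≤ s, s = v. q < s, so q < v. x = l and v ≤ x, therefore v ≤ l. Since q < v, q < l. q = b, so b < l. Since k > 0, by multiplying by a positive, b * k < l * k. Then b * k ≤ l * k.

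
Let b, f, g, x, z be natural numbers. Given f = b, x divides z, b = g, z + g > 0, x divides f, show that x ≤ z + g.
Since f = b and x divides f, x divides b. Since b = g, x divides g. x divides z, so x divides z + g. z + g > 0, so x ≤ z + g.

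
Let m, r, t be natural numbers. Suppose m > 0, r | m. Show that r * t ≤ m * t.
Because r | m and m > 0, r ≤ m. Then r * t ≤ m * t.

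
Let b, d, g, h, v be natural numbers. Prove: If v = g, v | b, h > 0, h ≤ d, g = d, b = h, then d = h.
v = g and g = d, thus v = d. From b = h and v | b, v | h. Since v = d, d | h. Because h > 0, d ≤ h. Since h ≤ d, h = d. Then d = h.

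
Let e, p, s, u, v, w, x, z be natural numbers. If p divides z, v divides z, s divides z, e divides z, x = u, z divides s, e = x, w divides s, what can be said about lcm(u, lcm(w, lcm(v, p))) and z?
lcm(u, lcm(w, lcm(v, p))) divides z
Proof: From e = x and x = u, e = u. Since e divides z, u divides z. s divides z and z divides s, therefore s = z. Since w divides s, w divides z. v divides z and p divides z, hence lcm(v, p) divides z. Since w divides z, lcm(w, lcm(v, p)) divides z. Since u divides z, lcm(u, lcm(w, lcm(v, p))) divides z.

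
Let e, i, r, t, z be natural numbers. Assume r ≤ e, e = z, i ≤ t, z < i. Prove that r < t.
e = z and r ≤ e, hence r ≤ z. Since z < i, r < i. i ≤ t, so r < t.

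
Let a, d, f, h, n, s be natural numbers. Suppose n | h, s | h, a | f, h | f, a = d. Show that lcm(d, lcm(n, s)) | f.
a = d and a | f, so d | f. n | h and s | h, therefore lcm(n, s) | h. Since h | f, lcm(n, s) | f. d | f, so lcm(d, lcm(n, s)) | f.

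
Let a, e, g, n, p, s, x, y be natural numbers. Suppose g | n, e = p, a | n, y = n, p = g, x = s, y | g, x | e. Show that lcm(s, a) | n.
y = n and y | g, therefore n | g. g | n, so g = n. Since p = g, p = n. e = p and x | e, therefore x | p. x = s, so s | p. Since p = n, s | n. Since a | n, lcm(s, a) | n.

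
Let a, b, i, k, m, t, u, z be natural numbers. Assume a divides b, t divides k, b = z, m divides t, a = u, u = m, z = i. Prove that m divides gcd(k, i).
m divides t and t divides k, thus m divides k. Since a = u and u = m, a = m. b = z and a divides b, thus a divides z. Since z = i, a divides i. a = m, so m divides i. Since m divides k, m divides gcd(k, i).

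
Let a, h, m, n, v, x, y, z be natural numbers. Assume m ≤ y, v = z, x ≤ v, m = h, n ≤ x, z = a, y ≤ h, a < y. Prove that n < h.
From v = z and z = a, v = a. Since n ≤ x and x ≤ v, n ≤ v. Since v = a, n ≤ a. Since m = h and m ≤ y, h ≤ y. Since y ≤ h, y = h. Since a < y, a < h. From n ≤ a, n < h.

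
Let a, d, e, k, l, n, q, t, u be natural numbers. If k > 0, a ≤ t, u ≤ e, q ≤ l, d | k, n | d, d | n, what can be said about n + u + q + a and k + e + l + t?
n + u + q + a ≤ k + e + l + t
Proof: d | n and n | d, so d = n. Since d | k and k > 0, d ≤ k. Because d = n, n ≤ k. Because u ≤ e and q ≤ l, u + q ≤ e + l. a ≤ t, so u + q + a ≤ e + l + t. n ≤ k, so n + u + q + a ≤ k + e + l + t.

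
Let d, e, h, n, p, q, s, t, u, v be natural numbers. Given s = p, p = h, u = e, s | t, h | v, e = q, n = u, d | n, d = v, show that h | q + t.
n = u and u = e, thus n = e. Because d | n, d | e. Since e = q, d | q. d = v, so v | q. h | v, so h | q. s = p and s | t, therefore p | t. Since p = h, h | t. Since h | q, h | q + t.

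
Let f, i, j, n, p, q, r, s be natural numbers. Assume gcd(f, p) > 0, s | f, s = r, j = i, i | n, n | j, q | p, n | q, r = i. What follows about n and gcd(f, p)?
n ≤ gcd(f, p)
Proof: Because j = i and n | j, n | i. Since i | n, i = n. s = r and r = i, so s = i. Since s | f, i | f. From i = n, n | f. n | q and q | p, therefore n | p. Since n | f, n | gcd(f, p). gcd(f, p) > 0, so n ≤ gcd(f, p).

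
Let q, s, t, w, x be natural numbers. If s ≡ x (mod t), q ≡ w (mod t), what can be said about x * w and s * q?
x * w ≡ s * q (mod t)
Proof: s ≡ x (mod t) and q ≡ w (mod t). By multiplying congruences, s * q ≡ x * w (mod t). Then x * w ≡ s * q (mod t).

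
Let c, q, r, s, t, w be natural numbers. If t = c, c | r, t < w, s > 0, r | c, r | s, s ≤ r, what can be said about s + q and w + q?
s + q < w + q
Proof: Because r | s and s > 0, r ≤ s. Since s ≤ r, r = s. c | r and r | c, therefore c = r. Since t = c, t = r. t < w, so r < w. r = s, so s < w. Then s + q < w + q.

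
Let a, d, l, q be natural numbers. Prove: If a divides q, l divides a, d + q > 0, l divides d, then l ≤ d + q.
l divides a and a divides q, therefore l divides q. l divides d, so l divides d + q. Since d + q > 0, l ≤ d + q.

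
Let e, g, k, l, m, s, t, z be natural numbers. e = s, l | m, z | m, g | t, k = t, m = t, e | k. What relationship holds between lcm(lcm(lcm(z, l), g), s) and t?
lcm(lcm(lcm(z, l), g), s) | t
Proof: z | m and l | m, hence lcm(z, l) | m. Since m = t, lcm(z, l) | t. Because g | t, lcm(lcm(z, l), g) | t. k = t and e | k, therefore e | t. e = s, so s | t. lcm(lcm(z, l), g) | t, so lcm(lcm(lcm(z, l), g), s) | t.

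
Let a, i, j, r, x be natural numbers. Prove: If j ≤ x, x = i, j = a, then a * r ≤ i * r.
x = i and j ≤ x, hence j ≤ i. Since j = a, a ≤ i. Then a * r ≤ i * r.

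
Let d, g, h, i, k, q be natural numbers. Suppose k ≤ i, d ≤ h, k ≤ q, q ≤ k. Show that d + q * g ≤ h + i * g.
k ≤ q and q ≤ k, so k = q. Since k ≤ i, q ≤ i. By multiplying by a non-negative, q * g ≤ i * g. Since d ≤ h, d + q * g ≤ h + i * g.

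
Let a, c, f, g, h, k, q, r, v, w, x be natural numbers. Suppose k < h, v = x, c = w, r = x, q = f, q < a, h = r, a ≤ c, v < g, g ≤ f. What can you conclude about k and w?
k < w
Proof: Because h = r and r = x, h = x. k < h, so k < x. v < g and g ≤ f, thus v < f. Because v = x, x < f. k < x, so k < f. q = f and q < a, thus f < a. Since a ≤ c, f < c. Since k < f, k < c. Because c = w, k < w.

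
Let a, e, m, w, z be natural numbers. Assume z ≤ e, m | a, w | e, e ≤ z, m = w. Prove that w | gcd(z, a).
e ≤ z and z ≤ e, therefore e = z. w | e, so w | z. m = w and m | a, therefore w | a. w | z, so w | gcd(z, a).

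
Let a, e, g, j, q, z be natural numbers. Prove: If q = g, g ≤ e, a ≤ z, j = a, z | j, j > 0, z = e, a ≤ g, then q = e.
Because z | j and j > 0, z ≤ j. Since j = a, z ≤ a. a ≤ z, so a = z. z = e, so a = e. Since a ≤ g, e ≤ g. Since g ≤ e, g = e. q = g, so q = e.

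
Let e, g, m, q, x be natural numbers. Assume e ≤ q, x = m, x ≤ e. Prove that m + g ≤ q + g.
x ≤ e and e ≤ q, therefore x ≤ q. Since x = m, m ≤ q. Then m + g ≤ q + g.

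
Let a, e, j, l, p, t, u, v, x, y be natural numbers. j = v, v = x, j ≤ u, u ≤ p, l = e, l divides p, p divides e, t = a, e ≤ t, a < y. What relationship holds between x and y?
x < y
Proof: j = v and v = x, therefore j = x. j ≤ u and u ≤ p, so j ≤ p. j = x, so x ≤ p. l = e and l divides p, hence e divides p. p divides e, so e = p. Because t = a and e ≤ t, e ≤ a. Because a < y, e < y. Since e = p, p < y. x ≤ p, so x < y.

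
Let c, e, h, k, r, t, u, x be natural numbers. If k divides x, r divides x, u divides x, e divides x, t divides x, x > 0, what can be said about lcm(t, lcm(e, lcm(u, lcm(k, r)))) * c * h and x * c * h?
lcm(t, lcm(e, lcm(u, lcm(k, r)))) * c * h ≤ x * c * h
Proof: Because k divides x and r divides x, lcm(k, r) divides x. Since u divides x, lcm(u, lcm(k, r)) divides x. Because e divides x, lcm(e, lcm(u, lcm(k, r))) divides x. t divides x, so lcm(t, lcm(e, lcm(u, lcm(k, r)))) divides x. x > 0, so lcm(t, lcm(e, lcm(u, lcm(k, r)))) ≤ x. By multiplying by a non-negative, lcm(t, lcm(e, lcm(u, lcm(k, r)))) * c ≤ x * c. By multiplying by a non-negative, lcm(t, lcm(e, lcm(u, lcm(k, r)))) * c * h ≤ x * c * h.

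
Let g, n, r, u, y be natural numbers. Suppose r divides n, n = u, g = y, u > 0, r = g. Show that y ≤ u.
r = g and g = y, hence r = y. n = u and r divides n, hence r divides u. Since u > 0, r ≤ u. r = y, so y ≤ u.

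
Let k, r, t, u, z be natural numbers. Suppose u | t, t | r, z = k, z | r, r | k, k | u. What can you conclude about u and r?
u = r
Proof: Since u | t and t | r, u | r. z = k and z | r, hence k | r. Since r | k, k = r. k | u, so r | u. Because u | r, u = r.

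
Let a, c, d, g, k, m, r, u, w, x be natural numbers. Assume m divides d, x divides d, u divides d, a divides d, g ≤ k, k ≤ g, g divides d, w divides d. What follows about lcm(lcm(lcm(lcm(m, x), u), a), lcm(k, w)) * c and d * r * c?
lcm(lcm(lcm(lcm(m, x), u), a), lcm(k, w)) * c divides d * r * c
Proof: m divides d and x divides d, hence lcm(m, x) divides d. u divides d, so lcm(lcm(m, x), u) divides d. Since a divides d, lcm(lcm(lcm(m, x), u), a) divides d. Since g ≤ k and k ≤ g, g = k. g divides d, so k divides d. Because w divides d, lcm(k, w) divides d. lcm(lcm(lcm(m, x), u), a) divides d, so lcm(lcm(lcm(lcm(m, x), u), a), lcm(k, w)) divides d. Then lcm(lcm(lcm(lcm(m, x), u), a), lcm(k, w)) divides d * r. Then lcm(lcm(lcm(lcm(m, x), u), a), lcm(k, w)) * c divides d * r * c.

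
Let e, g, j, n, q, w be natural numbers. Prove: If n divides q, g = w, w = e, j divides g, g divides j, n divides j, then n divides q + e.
Because g = w and w = e, g = e. j divides g and g divides j, hence j = g. n divides j, so n divides g. Since g = e, n divides e. Since n divides q, n divides q + e.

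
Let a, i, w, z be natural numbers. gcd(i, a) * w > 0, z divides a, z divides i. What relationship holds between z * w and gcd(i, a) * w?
z * w ≤ gcd(i, a) * w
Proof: Because z divides i and z divides a, z divides gcd(i, a). Then z * w divides gcd(i, a) * w. From gcd(i, a) * w > 0, z * w ≤ gcd(i, a) * w.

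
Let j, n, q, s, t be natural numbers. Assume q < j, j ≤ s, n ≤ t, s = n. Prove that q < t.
s = n and j ≤ s, thus j ≤ n. Since n ≤ t, j ≤ t. Since q < j, q < t.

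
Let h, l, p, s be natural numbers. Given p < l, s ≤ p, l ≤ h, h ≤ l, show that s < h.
l ≤ h and h ≤ l, so l = h. From s ≤ p and p < l, s < l. Since l = h, s < h.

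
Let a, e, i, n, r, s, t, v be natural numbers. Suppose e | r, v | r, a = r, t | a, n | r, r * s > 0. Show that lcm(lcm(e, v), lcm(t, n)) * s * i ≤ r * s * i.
e | r and v | r, so lcm(e, v) | r. Since a = r and t | a, t | r. n | r, so lcm(t, n) | r. lcm(e, v) | r, so lcm(lcm(e, v), lcm(t, n)) | r. Then lcm(lcm(e, v), lcm(t, n)) * s | r * s. r * s > 0, so lcm(lcm(e, v), lcm(t, n)) * s ≤ r * s. Then lcm(lcm(e, v), lcm(t, n)) * s * i ≤ r * s * i.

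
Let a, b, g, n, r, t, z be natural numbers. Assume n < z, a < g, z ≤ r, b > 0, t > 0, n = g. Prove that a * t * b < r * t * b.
From n < z and z ≤ r, n < r. n = g, so g < r. Since a < g, a < r. Since t > 0, by multiplying by a positive, a * t < r * t. Since b > 0, by multiplying by a positive, a * t * b < r * t * b.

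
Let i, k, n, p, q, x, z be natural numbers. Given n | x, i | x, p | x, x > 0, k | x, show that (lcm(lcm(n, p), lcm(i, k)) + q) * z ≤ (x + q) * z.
n | x and p | x, hence lcm(n, p) | x. Since i | x and k | x, lcm(i, k) | x. Since lcm(n, p) | x, lcm(lcm(n, p), lcm(i, k)) | x. Since x > 0, lcm(lcm(n, p), lcm(i, k)) ≤ x. Then lcm(lcm(n, p), lcm(i, k)) + q ≤ x + q. Then (lcm(lcm(n, p), lcm(i, k)) + q) * z ≤ (x + q) * z.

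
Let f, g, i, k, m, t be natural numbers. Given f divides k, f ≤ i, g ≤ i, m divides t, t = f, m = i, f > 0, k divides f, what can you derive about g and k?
g ≤ k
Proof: From m = i and m divides t, i divides t. Since t = f, i divides f. f > 0, so i ≤ f. Since f ≤ i, i = f. f divides k and k divides f, so f = k. Since i = f, i = k. g ≤ i, so g ≤ k.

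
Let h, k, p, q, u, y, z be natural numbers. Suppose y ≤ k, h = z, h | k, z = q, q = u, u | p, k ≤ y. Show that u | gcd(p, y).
k ≤ y and y ≤ k, thus k = y. z = q and q = u, hence z = u. Because h = z and h | k, z | k. Because z = u, u | k. Since k = y, u | y. Since u | p, u | gcd(p, y).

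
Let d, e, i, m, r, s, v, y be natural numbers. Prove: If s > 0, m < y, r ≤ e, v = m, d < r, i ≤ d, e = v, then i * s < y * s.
d < r and r ≤ e, so d < e. e = v, so d < v. From v = m, d < m. Since i ≤ d, i < m. Since m < y, i < y. Since s > 0, by multiplying by a positive, i * s < y * s.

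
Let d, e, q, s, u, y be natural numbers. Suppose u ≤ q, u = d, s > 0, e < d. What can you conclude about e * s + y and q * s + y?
e * s + y < q * s + y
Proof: Since u = d and u ≤ q, d ≤ q. Since e < d, e < q. Combined with s > 0, by multiplying by a positive, e * s < q * s. Then e * s + y < q * s + y.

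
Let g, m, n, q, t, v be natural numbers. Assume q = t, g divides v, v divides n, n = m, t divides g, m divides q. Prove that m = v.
q = t and m divides q, therefore m divides t. t divides g, so m divides g. g divides v, so m divides v. From n = m and v divides n, v divides m. From m divides v, m = v.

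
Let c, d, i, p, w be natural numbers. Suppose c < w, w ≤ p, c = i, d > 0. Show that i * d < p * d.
c < w and w ≤ p, therefore c < p. Since c = i, i < p. Since d > 0, by multiplying by a positive, i * d < p * d.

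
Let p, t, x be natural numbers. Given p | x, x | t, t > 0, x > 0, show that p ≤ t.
Because p | x and x > 0, p ≤ x. x | t and t > 0, therefore x ≤ t. p ≤ x, so p ≤ t.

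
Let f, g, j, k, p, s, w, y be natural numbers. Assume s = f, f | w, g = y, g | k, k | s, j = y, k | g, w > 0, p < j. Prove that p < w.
j = y and p < j, thus p < y. k | g and g | k, hence k = g. g = y, so k = y. s = f and k | s, hence k | f. Since k = y, y | f. Since f | w, y | w. Since w > 0, y ≤ w. Because p < y, p < w.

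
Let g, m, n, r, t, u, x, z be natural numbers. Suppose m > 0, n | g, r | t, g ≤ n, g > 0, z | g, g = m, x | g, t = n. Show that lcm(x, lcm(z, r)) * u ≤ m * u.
n | g and g > 0, so n ≤ g. g ≤ n, so n = g. t = n, so t = g. Since r | t, r | g. Since z | g, lcm(z, r) | g. Since x | g, lcm(x, lcm(z, r)) | g. Because g = m, lcm(x, lcm(z, r)) | m. m > 0, so lcm(x, lcm(z, r)) ≤ m. Then lcm(x, lcm(z, r)) * u ≤ m * u.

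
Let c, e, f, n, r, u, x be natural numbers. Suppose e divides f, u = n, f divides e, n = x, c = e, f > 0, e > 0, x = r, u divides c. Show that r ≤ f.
Because e divides f and f > 0, e ≤ f. From f divides e and e > 0, f ≤ e. e ≤ f, so e = f. u = n and n = x, so u = x. c = e and u divides c, so u divides e. Since u = x, x divides e. Since e > 0, x ≤ e. Since x = r, r ≤ e. e = f, so r ≤ f.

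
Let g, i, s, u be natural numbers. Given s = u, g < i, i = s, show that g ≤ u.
i = s and s = u, so i = u. Since g < i, g < u. Then g ≤ u.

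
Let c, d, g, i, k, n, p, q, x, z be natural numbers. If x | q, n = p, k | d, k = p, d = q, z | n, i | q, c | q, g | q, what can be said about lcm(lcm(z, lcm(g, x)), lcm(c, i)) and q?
lcm(lcm(z, lcm(g, x)), lcm(c, i)) | q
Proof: Because n = p and z | n, z | p. Because k = p and k | d, p | d. Since d = q, p | q. z | p, so z | q. Since g | q and x | q, lcm(g, x) | q. z | q, so lcm(z, lcm(g, x)) | q. c | q and i | q, hence lcm(c, i) | q. Since lcm(z, lcm(g, x)) | q, lcm(lcm(z, lcm(g, x)), lcm(c, i)) | q.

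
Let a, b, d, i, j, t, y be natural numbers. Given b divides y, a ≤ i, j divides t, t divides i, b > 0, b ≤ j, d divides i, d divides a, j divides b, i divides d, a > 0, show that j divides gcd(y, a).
Since j divides b and b > 0, j ≤ b. b ≤ j, so b = j. b divides y, so j divides y. d divides i and i divides d, so d = i. Since d divides a, i divides a. a > 0, so i ≤ a. Since a ≤ i, i = a. j divides t and t divides i, hence j divides i. Since i = a, j divides a. Since j divides y, j divides gcd(y, a).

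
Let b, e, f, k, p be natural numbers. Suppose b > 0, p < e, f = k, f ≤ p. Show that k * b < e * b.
f ≤ p and p < e, hence f < e. From f = k, k < e. b > 0, so k * b < e * b.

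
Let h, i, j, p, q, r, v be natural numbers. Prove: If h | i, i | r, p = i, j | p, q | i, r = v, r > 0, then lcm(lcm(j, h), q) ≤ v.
Because p = i and j | p, j | i. h | i, so lcm(j, h) | i. q | i, so lcm(lcm(j, h), q) | i. Since i | r, lcm(lcm(j, h), q) | r. r > 0, so lcm(lcm(j, h), q) ≤ r. r = v, so lcm(lcm(j, h), q) ≤ v.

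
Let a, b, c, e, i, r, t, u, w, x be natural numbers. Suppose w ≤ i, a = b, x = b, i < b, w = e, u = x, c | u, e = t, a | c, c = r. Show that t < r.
a = b and a | c, so b | c. Because u = x and x = b, u = b. Since c | u, c | b. Since b | c, b = c. c = r, so b = r. Because w ≤ i and i < b, w < b. w = e, so e < b. Since e = t, t < b. Since b = r, t < r.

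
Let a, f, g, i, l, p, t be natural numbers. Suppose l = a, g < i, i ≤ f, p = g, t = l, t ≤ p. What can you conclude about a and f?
a < f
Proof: Since p = g and t ≤ p, t ≤ g. Since g < i and i ≤ f, g < f. Since t ≤ g, t < f. t = l, so l < f. l = a, so a < f.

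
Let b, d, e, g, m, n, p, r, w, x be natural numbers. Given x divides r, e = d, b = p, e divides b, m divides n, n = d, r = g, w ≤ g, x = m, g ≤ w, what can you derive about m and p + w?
m divides p + w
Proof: n = d and m divides n, so m divides d. Since e = d and e divides b, d divides b. Since m divides d, m divides b. Since b = p, m divides p. From g ≤ w and w ≤ g, g = w. r = g, so r = w. x = m and x divides r, thus m divides r. r = w, so m divides w. From m divides p, m divides p + w.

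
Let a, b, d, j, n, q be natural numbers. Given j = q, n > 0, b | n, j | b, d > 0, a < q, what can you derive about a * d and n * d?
a * d < n * d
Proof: Since j = q and j | b, q | b. From b | n, q | n. Since n > 0, q ≤ n. Since a < q, a < n. d > 0, so a * d < n * d.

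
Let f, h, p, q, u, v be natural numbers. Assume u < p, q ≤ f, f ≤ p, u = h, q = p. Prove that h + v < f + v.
Because q = p and q ≤ f, p ≤ f. Since f ≤ p, p = f. Since u < p, u < f. Since u = h, h < f. Then h + v < f + v.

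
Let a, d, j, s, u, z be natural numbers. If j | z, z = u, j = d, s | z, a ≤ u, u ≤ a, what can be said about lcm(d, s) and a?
lcm(d, s) | a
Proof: u ≤ a and a ≤ u, therefore u = a. z = u, so z = a. From j = d and j | z, d | z. s | z, so lcm(d, s) | z. Since z = a, lcm(d, s) | a.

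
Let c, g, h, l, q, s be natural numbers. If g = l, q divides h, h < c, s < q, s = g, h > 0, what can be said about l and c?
l < c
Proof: s = g and g = l, thus s = l. s < q, so l < q. Since q divides h and h > 0, q ≤ h. h < c, so q < c. Since l < q, l < c.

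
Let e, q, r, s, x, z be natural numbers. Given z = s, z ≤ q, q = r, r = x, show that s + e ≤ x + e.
q = r and r = x, so q = x. z ≤ q, so z ≤ x. Since z = s, s ≤ x. Then s + e ≤ x + e.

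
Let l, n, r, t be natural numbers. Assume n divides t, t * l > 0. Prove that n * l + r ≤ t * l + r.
n divides t, so n * l divides t * l. t * l > 0, so n * l ≤ t * l. Then n * l + r ≤ t * l + r.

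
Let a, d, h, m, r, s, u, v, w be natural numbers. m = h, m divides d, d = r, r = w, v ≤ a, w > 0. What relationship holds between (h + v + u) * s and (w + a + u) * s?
(h + v + u) * s ≤ (w + a + u) * s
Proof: d = r and r = w, so d = w. m divides d, so m divides w. w > 0, so m ≤ w. Since m = h, h ≤ w. Since v ≤ a, h + v ≤ w + a. Then h + v + u ≤ w + a + u. By multiplying by a non-negative, (h + v + u) * s ≤ (w + a + u) * s.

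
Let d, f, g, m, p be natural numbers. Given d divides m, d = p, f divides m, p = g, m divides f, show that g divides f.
Since m divides f and f divides m, m = f. d = p and d divides m, therefore p divides m. From p = g, g divides m. Since m = f, g divides f.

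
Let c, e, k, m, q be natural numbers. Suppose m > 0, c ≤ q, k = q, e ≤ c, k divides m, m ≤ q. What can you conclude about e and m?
e ≤ m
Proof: k = q and k divides m, thus q divides m. Since m > 0, q ≤ m. From m ≤ q, q = m. Because e ≤ c and c ≤ q, e ≤ q. q = m, so e ≤ m.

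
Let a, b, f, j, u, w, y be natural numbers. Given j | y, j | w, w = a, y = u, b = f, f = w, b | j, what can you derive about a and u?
a | u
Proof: b = f and f = w, so b = w. Since b | j, w | j. j | w, so j = w. w = a, so j = a. Because y = u and j | y, j | u. j = a, so a | u.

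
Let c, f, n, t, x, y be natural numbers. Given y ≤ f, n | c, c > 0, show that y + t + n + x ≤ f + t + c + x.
y ≤ f, thus y + t ≤ f + t. From n | c and c > 0, n ≤ c. y + t ≤ f + t, so y + t + n ≤ f + t + c. Then y + t + n + x ≤ f + t + c + x.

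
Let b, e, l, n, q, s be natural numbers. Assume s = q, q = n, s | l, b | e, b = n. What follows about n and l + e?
n | l + e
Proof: s = q and q = n, thus s = n. s | l, so n | l. b = n and b | e, hence n | e. Since n | l, n | l + e.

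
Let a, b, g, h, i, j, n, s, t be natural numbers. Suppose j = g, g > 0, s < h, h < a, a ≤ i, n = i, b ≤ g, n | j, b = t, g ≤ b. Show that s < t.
g ≤ b and b ≤ g, hence g = b. b = t, so g = t. h < a and a ≤ i, so h < i. Since s < h, s < i. n = i and n | j, thus i | j. Because j = g, i | g. Since g > 0, i ≤ g. s < i, so s < g. g = t, so s < t.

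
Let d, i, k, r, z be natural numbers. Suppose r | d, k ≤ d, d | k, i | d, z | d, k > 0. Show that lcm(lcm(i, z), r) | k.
d | k and k > 0, hence d ≤ k. Since k ≤ d, d = k. From i | d and z | d, lcm(i, z) | d. r | d, so lcm(lcm(i, z), r) | d. Since d = k, lcm(lcm(i, z), r) | k.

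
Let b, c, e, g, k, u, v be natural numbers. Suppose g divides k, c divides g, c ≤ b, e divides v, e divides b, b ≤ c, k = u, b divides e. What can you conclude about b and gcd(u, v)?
b divides gcd(u, v)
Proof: Because c ≤ b and b ≤ c, c = b. k = u and g divides k, so g divides u. Since c divides g, c divides u. Since c = b, b divides u. Since e divides b and b divides e, e = b. e divides v, so b divides v. Since b divides u, b divides gcd(u, v).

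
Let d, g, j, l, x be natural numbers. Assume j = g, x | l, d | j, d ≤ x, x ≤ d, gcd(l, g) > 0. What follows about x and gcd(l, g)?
x ≤ gcd(l, g)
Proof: d ≤ x and x ≤ d, hence d = x. Since d | j, x | j. j = g, so x | g. x | l, so x | gcd(l, g). gcd(l, g) > 0, so x ≤ gcd(l, g).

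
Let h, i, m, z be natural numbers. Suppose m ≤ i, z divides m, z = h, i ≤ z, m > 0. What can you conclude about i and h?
i = h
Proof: z divides m and m > 0, therefore z ≤ m. Since m ≤ i, z ≤ i. Since i ≤ z, i = z. z = h, so i = h.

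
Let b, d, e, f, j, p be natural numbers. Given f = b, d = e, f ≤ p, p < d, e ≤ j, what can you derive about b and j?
b < j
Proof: f ≤ p and p < d, so f < d. From d = e, f < e. Since f = b, b < e. e ≤ j, so b < j.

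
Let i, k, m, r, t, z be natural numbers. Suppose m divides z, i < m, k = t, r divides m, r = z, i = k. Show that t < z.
Since r = z and r divides m, z divides m. Since m divides z, m = z. Since i = k and i < m, k < m. From k = t, t < m. m = z, so t < z.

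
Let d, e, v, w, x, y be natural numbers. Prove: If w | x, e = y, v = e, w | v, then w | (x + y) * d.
v = e and e = y, hence v = y. w | v, so w | y. From w | x, w | x + y. Then w | (x + y) * d.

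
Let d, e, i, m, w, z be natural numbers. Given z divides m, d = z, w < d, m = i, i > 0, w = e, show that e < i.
From w = e and w < d, e < d. From d = z, e < z. Because m = i and z divides m, z divides i. i > 0, so z ≤ i. e < z, so e < i.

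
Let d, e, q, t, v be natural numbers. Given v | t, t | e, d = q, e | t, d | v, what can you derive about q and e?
q | e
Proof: Because t | e and e | t, t = e. d | v and v | t, therefore d | t. d = q, so q | t. Since t = e, q | e.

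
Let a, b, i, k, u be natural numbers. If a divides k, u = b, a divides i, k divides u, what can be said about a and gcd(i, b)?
a divides gcd(i, b)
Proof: u = b and k divides u, thus k divides b. From a divides k, a divides b. Since a divides i, a divides gcd(i, b).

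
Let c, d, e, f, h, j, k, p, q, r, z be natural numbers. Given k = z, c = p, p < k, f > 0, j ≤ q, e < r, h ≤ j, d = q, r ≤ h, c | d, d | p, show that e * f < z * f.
e < r and r ≤ h, thus e < h. Since h ≤ j, e < j. Because c = p and c | d, p | d. d | p, so p = d. k = z and p < k, so p < z. Because p = d, d < z. Since d = q, q < z. Because j ≤ q, j < z. Since e < j, e < z. f > 0, so e * f < z * f.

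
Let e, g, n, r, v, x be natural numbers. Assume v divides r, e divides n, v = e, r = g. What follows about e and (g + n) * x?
e divides (g + n) * x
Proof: r = g and v divides r, therefore v divides g. From v = e, e divides g. e divides n, so e divides g + n. Then e divides (g + n) * x.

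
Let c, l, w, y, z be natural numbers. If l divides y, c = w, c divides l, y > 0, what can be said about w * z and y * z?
w * z ≤ y * z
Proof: c divides l and l divides y, hence c divides y. Since y > 0, c ≤ y. Since c = w, w ≤ y. By multiplying by a non-negative, w * z ≤ y * z.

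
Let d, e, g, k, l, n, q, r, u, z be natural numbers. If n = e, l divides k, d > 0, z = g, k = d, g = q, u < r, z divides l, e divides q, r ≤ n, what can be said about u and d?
u < d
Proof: u < r and r ≤ n, therefore u < n. Since n = e, u < e. z divides l and l divides k, hence z divides k. k = d, so z divides d. z = g, so g divides d. Because g = q, q divides d. e divides q, so e divides d. d > 0, so e ≤ d. Since u < e, u < d.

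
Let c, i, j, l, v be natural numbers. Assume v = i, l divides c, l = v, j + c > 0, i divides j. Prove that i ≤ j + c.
Since l = v and v = i, l = i. l divides c, so i divides c. i divides j, so i divides j + c. Since j + c > 0, i ≤ j + c.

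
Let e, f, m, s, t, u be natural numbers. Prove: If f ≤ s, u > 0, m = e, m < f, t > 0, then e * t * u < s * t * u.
Because m = e and m < f, e < f. f ≤ s, so e < s. From t > 0, e * t < s * t. Since u > 0, e * t * u < s * t * u.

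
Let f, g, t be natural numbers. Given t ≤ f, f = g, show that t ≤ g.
f = g and t ≤ f. By substitution, t ≤ g.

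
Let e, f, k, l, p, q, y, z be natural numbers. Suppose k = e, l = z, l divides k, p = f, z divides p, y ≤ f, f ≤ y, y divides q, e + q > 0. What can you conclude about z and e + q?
z ≤ e + q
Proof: Because l = z and l divides k, z divides k. From k = e, z divides e. p = f and z divides p, therefore z divides f. y ≤ f and f ≤ y, thus y = f. Since y divides q, f divides q. Since z divides f, z divides q. Because z divides e, z divides e + q. e + q > 0, so z ≤ e + q.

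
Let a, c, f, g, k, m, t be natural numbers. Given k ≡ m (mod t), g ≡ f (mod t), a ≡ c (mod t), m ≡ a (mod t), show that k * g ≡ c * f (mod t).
k ≡ m (mod t) and m ≡ a (mod t), therefore k ≡ a (mod t). a ≡ c (mod t), so k ≡ c (mod t). Since g ≡ f (mod t), by multiplying congruences, k * g ≡ c * f (mod t).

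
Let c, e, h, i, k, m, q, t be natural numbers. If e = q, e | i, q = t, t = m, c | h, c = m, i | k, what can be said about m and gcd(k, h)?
m | gcd(k, h)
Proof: From e = q and q = t, e = t. t = m, so e = m. e | i, so m | i. Since i | k, m | k. c = m and c | h, therefore m | h. Since m | k, m | gcd(k, h).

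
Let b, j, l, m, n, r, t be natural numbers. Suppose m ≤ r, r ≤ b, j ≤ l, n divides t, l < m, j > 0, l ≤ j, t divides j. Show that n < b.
n divides t and t divides j, therefore n divides j. Since j > 0, n ≤ j. l ≤ j and j ≤ l, thus l = j. l < m and m ≤ r, thus l < r. Since l = j, j < r. Since n ≤ j, n < r. Since r ≤ b, n < b.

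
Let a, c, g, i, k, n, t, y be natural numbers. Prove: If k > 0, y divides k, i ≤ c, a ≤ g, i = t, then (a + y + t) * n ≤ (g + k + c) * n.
y divides k and k > 0, so y ≤ k. Since a ≤ g, a + y ≤ g + k. i = t and i ≤ c, therefore t ≤ c. a + y ≤ g + k, so a + y + t ≤ g + k + c. By multiplying by a non-negative, (a + y + t) * n ≤ (g + k + c) * n.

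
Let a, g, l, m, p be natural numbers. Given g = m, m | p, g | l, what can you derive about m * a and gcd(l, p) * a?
m * a | gcd(l, p) * a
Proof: g = m and g | l, hence m | l. Because m | p, m | gcd(l, p). Then m * a | gcd(l, p) * a.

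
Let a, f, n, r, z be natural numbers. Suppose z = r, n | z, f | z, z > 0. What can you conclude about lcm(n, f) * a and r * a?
lcm(n, f) * a ≤ r * a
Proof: Since n | z and f | z, lcm(n, f) | z. Since z > 0, lcm(n, f) ≤ z. Since z = r, lcm(n, f) ≤ r. Then lcm(n, f) * a ≤ r * a.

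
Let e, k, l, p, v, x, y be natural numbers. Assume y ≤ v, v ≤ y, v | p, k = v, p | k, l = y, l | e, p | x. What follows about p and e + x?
p | e + x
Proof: From y ≤ v and v ≤ y, y = v. k = v and p | k, hence p | v. Since v | p, v = p. From y = v, y = p. Because l = y and l | e, y | e. Because y = p, p | e. Since p | x, p | e + x.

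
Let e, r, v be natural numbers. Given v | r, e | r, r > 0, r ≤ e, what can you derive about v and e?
v | e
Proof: e | r and r > 0, so e ≤ r. r ≤ e, so r = e. Since v | r, v | e.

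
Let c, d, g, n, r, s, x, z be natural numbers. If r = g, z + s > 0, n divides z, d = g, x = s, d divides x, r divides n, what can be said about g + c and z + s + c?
g + c ≤ z + s + c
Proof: r = g and r divides n, therefore g divides n. Since n divides z, g divides z. Because d = g and d divides x, g divides x. x = s, so g divides s. Since g divides z, g divides z + s. z + s > 0, so g ≤ z + s. Then g + c ≤ z + s + c.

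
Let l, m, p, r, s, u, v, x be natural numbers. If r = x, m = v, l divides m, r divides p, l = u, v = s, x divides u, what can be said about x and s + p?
x divides s + p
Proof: m = v and l divides m, so l divides v. Since l = u, u divides v. x divides u, so x divides v. v = s, so x divides s. r = x and r divides p, therefore x divides p. x divides s, so x divides s + p.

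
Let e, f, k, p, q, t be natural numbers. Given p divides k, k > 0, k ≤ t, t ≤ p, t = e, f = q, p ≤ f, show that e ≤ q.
From p divides k and k > 0, p ≤ k. Because k ≤ t, p ≤ t. t ≤ p, so p = t. t = e, so p = e. f = q and p ≤ f, thus p ≤ q. Since p = e, e ≤ q.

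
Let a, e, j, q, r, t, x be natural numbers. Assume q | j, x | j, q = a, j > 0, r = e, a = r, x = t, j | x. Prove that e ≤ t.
a = r and r = e, therefore a = e. j | x and x | j, so j = x. Since x = t, j = t. Since q = a and q | j, a | j. Since j > 0, a ≤ j. j = t, so a ≤ t. Because a = e, e ≤ t.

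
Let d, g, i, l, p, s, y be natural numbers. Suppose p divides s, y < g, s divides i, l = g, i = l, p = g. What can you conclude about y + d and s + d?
y + d < s + d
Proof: p = g and p divides s, therefore g divides s. Since i = l and l = g, i = g. s divides i, so s divides g. g divides s, so g = s. Since y < g, y < s. Then y + d < s + d.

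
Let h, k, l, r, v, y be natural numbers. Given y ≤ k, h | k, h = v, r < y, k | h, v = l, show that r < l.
Because k | h and h | k, k = h. Because h = v, k = v. Since v = l, k = l. r < y and y ≤ k, therefore r < k. Since k = l, r < l.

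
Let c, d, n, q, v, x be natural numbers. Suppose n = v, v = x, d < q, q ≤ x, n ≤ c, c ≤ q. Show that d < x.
From n = v and v = x, n = x. n ≤ c, so x ≤ c. From c ≤ q, x ≤ q. Since q ≤ x, q = x. From d < q, d < x.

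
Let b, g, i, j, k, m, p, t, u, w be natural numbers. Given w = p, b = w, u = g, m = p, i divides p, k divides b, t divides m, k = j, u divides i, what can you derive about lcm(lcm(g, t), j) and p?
lcm(lcm(g, t), j) divides p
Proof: Because u = g and u divides i, g divides i. From i divides p, g divides p. m = p and t divides m, hence t divides p. Since g divides p, lcm(g, t) divides p. b = w and w = p, thus b = p. Because k = j and k divides b, j divides b. Since b = p, j divides p. Since lcm(g, t) divides p, lcm(lcm(g, t), j) divides p.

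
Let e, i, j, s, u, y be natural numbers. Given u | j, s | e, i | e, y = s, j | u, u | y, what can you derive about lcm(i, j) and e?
lcm(i, j) | e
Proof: u | j and j | u, thus u = j. u | y, so j | y. y = s, so j | s. s | e, so j | e. i | e, so lcm(i, j) | e.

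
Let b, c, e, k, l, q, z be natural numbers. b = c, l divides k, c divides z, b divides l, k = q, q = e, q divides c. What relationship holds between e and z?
e divides z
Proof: Since b = c and b divides l, c divides l. l divides k, so c divides k. From k = q, c divides q. Because q divides c, c = q. q = e, so c = e. Since c divides z, e divides z.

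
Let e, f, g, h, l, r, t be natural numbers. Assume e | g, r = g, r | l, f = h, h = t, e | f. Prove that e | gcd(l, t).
r = g and r | l, hence g | l. Since e | g, e | l. f = h and h = t, hence f = t. Since e | f, e | t. Since e | l, e | gcd(l, t).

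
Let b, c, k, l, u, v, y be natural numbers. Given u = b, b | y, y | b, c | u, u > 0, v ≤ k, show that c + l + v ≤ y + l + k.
Since b | y and y | b, b = y. Since u = b, u = y. c | u and u > 0, hence c ≤ u. u = y, so c ≤ y. Then c + l ≤ y + l. Since v ≤ k, c + l + v ≤ y + l + k.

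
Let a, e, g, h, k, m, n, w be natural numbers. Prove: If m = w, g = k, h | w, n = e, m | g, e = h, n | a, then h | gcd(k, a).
m = w and m | g, hence w | g. h | w, so h | g. g = k, so h | k. Because n = e and e = h, n = h. Since n | a, h | a. h | k, so h | gcd(k, a).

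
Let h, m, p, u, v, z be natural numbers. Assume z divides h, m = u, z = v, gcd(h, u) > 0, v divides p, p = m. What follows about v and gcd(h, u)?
v ≤ gcd(h, u)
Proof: Because z = v and z divides h, v divides h. p = m and m = u, thus p = u. Because v divides p, v divides u. Since v divides h, v divides gcd(h, u). Since gcd(h, u) > 0, v ≤ gcd(h, u).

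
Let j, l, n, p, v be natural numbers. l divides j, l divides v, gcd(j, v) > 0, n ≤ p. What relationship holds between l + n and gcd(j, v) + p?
l + n ≤ gcd(j, v) + p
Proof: From l divides j and l divides v, l divides gcd(j, v). gcd(j, v) > 0, so l ≤ gcd(j, v). Since n ≤ p, l + n ≤ gcd(j, v) + p.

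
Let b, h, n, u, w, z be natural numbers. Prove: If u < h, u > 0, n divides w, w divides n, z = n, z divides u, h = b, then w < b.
From n divides w and w divides n, n = w. Since z = n, z = w. z divides u and u > 0, so z ≤ u. h = b and u < h, hence u < b. z ≤ u, so z < b. Because z = w, w < b.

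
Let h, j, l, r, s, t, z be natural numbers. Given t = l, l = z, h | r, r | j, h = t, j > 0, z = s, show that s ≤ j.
Because l = z and z = s, l = s. h | r and r | j, thus h | j. h = t, so t | j. t = l, so l | j. Because l = s, s | j. j > 0, so s ≤ j.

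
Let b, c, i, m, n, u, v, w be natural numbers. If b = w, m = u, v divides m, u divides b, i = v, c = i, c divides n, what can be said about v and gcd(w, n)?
v divides gcd(w, n)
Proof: Since m = u and v divides m, v divides u. Since u divides b, v divides b. Since b = w, v divides w. c = i and c divides n, hence i divides n. i = v, so v divides n. From v divides w, v divides gcd(w, n).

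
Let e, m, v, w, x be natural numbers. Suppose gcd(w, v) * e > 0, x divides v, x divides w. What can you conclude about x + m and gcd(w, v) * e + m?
x + m ≤ gcd(w, v) * e + m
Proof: From x divides w and x divides v, x divides gcd(w, v). Then x divides gcd(w, v) * e. gcd(w, v) * e > 0, so x ≤ gcd(w, v) * e. Then x + m ≤ gcd(w, v) * e + m.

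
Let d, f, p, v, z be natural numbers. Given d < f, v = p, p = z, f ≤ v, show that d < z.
From v = p and f ≤ v, f ≤ p. p = z, so f ≤ z. d < f, so d < z.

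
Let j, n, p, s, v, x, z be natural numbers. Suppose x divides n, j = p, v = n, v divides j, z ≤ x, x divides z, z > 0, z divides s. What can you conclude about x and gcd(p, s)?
x divides gcd(p, s)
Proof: v = n and v divides j, therefore n divides j. j = p, so n divides p. From x divides n, x divides p. x divides z and z > 0, hence x ≤ z. Since z ≤ x, z = x. Since z divides s, x divides s. x divides p, so x divides gcd(p, s).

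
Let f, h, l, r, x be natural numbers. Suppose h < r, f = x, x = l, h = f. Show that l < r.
h = f and f = x, thus h = x. Since x = l, h = l. h < r, so l < r.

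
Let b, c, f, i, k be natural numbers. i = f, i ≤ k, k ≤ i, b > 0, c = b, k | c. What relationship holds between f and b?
f ≤ b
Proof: Since k ≤ i and i ≤ k, k = i. i = f, so k = f. Because c = b and k | c, k | b. Because k = f, f | b. Since b > 0, f ≤ b.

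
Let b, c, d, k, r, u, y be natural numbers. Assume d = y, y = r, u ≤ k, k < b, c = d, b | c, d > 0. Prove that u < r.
d = y and y = r, therefore d = r. u ≤ k and k < b, thus u < b. c = d and b | c, therefore b | d. d > 0, so b ≤ d. u < b, so u < d. Since d = r, u < r.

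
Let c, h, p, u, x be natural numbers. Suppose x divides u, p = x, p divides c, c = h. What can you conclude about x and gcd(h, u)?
x divides gcd(h, u)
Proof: Because p = x and p divides c, x divides c. Since c = h, x divides h. x divides u, so x divides gcd(h, u).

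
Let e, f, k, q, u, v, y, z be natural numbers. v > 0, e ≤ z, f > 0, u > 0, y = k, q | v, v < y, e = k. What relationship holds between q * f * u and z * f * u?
q * f * u < z * f * u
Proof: Because q | v and v > 0, q ≤ v. From y = k and v < y, v < k. Since q ≤ v, q < k. e = k and e ≤ z, so k ≤ z. Since q < k, q < z. f > 0, so q * f < z * f. u > 0, so q * f * u < z * f * u.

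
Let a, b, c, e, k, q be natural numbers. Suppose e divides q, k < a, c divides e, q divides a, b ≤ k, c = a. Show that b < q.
From c = a and c divides e, a divides e. Since e divides q, a divides q. q divides a, so a = q. b ≤ k and k < a, so b < a. a = q, so b < q.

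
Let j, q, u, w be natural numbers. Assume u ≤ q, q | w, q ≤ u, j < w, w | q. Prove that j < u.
w | q and q | w, thus w = q. q ≤ u and u ≤ q, hence q = u. Since w = q, w = u. Since j < w, j < u.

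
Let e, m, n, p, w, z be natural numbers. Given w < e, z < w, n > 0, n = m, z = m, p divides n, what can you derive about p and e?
p < e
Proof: p divides n and n > 0, therefore p ≤ n. Since n = m, p ≤ m. z = m and z < w, hence m < w. Since p ≤ m, p < w. Since w < e, p < e.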